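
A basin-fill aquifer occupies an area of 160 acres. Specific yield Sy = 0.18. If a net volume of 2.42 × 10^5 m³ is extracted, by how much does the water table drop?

A = 160 acres = 6.475 × 10^5 m²
Δh = ΔV / (Sy × A) = 2.42 × 10^5 m³ / (0.18 × 6.475 × 10^5 m²) = 2.076 m

Δh ≈ 2.08 m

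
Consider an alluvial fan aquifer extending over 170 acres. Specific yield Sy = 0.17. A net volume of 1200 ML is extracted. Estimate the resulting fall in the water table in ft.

A = 170 acres = 6.88 × 10^5 m²
ΔV = 1200 ML = 1.2 × 10^6 m³
Δh = ΔV / (Sy × A) = 1.2 × 10^6 m³ / (0.17 × 6.88 × 10^5 m²) = 10.26 m
Δh = 10.26 m = 33.66 ft

Δh ≈ 33.7 ft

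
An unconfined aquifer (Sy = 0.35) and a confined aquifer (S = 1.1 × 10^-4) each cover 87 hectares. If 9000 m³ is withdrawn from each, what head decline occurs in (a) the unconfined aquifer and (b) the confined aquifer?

Δh_u ≈ 0.0296 m; Δh_c ≈ 94 m

A = 87 hectares = 8.7 × 10^5 m²
Unconfined: Δh_u = ΔV/(Sy·A) = 9000/(0.35 × 8.7 × 10^5) = 0.02956 m
Confined: Δh_c = ΔV/(S·A) = 9000/(1.1 × 10^-4 × 8.7 × 10^5) = 94.04 m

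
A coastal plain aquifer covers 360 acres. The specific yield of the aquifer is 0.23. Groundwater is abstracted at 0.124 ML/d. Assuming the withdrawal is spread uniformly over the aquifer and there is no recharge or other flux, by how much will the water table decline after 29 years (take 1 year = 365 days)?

A = 360 acres = 1.457 × 10^6 m²
Q = 0.124 ML/d = 124 m³/d
t = 29 years = 10580 d
ΔV = Q × t = 124 m³/d × 10580 d = 1.313 × 10^6 m³
Δh = ΔV / (Sy × A) = 1.313 × 10^6 / (0.23 × 1.457 × 10^6) = 3.917 m

Δh ≈ 3.92 m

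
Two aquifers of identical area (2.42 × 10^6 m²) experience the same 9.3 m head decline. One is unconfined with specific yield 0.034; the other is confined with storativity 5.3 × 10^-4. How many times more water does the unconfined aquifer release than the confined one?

Unconfined: ΔV_u = Sy × A × Δh = 0.034 × 2.42 × 10^6 × 9.3 = 7.652 × 10^5 m³
Confined: ΔV_c = S × A × Δh = 5.3 × 10^-4 × 2.42 × 10^6 × 9.3 = 11930 m³
Ratio = ΔV_u / ΔV_c = Sy / S = 0.034 / 5.3 × 10^-4 = 64.15

ΔV_u / ΔV_c ≈ 64.2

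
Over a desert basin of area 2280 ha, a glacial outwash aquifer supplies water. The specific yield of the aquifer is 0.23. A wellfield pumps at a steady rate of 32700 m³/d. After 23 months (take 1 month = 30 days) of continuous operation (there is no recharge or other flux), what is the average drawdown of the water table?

Δh ≈ 4.3 m

A = 2280 ha = 2.28 × 10^7 m²
t = 23 months = 690 d
ΔV = Q × t = 32700 m³/d × 690 d = 2.256 × 10^7 m³
Δh = ΔV / (Sy × A) = 2.256 × 10^7 / (0.23 × 2.28 × 10^7) = 4.303 m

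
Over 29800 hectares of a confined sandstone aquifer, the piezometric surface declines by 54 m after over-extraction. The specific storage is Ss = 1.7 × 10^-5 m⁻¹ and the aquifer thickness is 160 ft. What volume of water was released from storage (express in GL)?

ΔV ≈ 13.3 GL

b = 160 ft = 48.77 m
S = Ss × b = 1.7 × 10^-5 m⁻¹ × 48.77 m = 8.291 × 10^-4
A = 29800 hectares = 2.98 × 10^8 m²
ΔV = S × A × Δh = 8.291 × 10^-4 × 2.98 × 10^8 m² × 54 m = 1.334 × 10^7 m³
ΔV = 1.334 × 10^7 m³ = 13.34 GL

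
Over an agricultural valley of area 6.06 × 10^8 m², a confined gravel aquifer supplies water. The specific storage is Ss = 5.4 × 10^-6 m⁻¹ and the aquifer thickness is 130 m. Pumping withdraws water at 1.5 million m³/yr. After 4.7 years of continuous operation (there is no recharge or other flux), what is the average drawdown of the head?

S = Ss × b = 5.4 × 10^-6 m⁻¹ × 130 m = 7.02 × 10^-4
Q = 1.5 million m³/yr = 4110 m³/d
t = 4.7 years = 1716 d
ΔV = Q × t = 4110 m³/d × 1716 d = 7.05 × 10^6 m³
Δh = ΔV / (S × A) = 7.05 × 10^6 / (7.02 × 10^-4 × 6.06 × 10^8) = 16.57 m

Δh ≈ 16.6 m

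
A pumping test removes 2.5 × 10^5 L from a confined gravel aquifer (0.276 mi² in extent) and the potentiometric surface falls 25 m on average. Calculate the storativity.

A = 0.276 mi² = 7.148 × 10^5 m²
ΔV = 2.5 × 10^5 L = 250 m³
S = ΔV / (A × Δh) = 250 m³ / (7.148 × 10^5 m² × 25 m) = 1.399 × 10^-5

S ≈ 1.4 × 10^-5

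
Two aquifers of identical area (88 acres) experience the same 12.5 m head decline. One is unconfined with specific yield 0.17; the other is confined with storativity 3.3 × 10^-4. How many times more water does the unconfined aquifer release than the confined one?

ΔV_u / ΔV_c ≈ 515

A = 88 acres = 3.561 × 10^5 m²
Unconfined: ΔV_u = Sy × A × Δh = 0.17 × 3.561 × 10^5 × 12.5 = 7.568 × 10^5 m³
Confined: ΔV_c = S × A × Δh = 3.3 × 10^-4 × 3.561 × 10^5 × 12.5 = 1469 m³
Ratio = ΔV_u / ΔV_c = Sy / S = 0.17 / 3.3 × 10^-4 = 515.2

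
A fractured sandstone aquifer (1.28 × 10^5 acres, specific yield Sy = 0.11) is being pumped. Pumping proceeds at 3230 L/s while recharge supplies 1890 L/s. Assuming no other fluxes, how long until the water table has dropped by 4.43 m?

A = 1.28 × 10^5 acres = 5.18 × 10^8 m²
ΔV = Sy × A × Δh = 0.11 × 5.18 × 10^8 × 4.43 = 2.524 × 10^8 m³
Net withdrawal = 3230 − 1890 = 1340 L/s = 1.158 × 10^5 m³/d
t = ΔV / Q = 2.524 × 10^8 m³ / 1.158 × 10^5 m³/d = 2180 d

t ≈ 2180 days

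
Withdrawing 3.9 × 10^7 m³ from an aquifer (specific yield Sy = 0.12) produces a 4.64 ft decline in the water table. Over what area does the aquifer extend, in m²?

A ≈ 2.3 × 10^8 m²

Δh = 4.64 ft = 1.414 m
A = ΔV / (Sy × Δh) = 3.9 × 10^7 / (0.12 × 1.414) = 2.298 × 10^8 m²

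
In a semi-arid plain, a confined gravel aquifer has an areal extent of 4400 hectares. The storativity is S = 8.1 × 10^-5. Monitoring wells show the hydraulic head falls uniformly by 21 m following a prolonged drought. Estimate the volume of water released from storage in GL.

ΔV ≈ 0.0748 GL

A = 4400 hectares = 4.4 × 10^7 m²
ΔV = S × A × Δh = 8.1 × 10^-5 × 4.4 × 10^7 m² × 21 m = 74840 m³
ΔV = 74840 m³ = 0.07484 GL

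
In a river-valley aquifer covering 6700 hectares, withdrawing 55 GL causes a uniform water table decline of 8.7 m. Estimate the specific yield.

Sy ≈ 0.094

A = 6700 hectares = 6.7 × 10^7 m²
ΔV = 55 GL = 5.5 × 10^7 m³
Sy = ΔV / (A × Δh) = 5.5 × 10^7 m³ / (6.7 × 10^7 m² × 8.7 m) = 0.09436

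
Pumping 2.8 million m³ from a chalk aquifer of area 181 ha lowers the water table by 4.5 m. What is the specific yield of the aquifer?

A = 181 ha = 1.81 × 10^6 m²
ΔV = 2.8 million m³ = 2.8 × 10^6 m³
Sy = ΔV / (A × Δh) = 2.8 × 10^6 m³ / (1.81 × 10^6 m² × 4.5 m) = 0.3438

Sy ≈ 0.34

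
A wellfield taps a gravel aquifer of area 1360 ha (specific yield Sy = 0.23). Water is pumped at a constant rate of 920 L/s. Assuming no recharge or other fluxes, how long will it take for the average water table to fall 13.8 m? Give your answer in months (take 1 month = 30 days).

t ≈ 18.1 months

A = 1360 ha = 1.36 × 10^7 m²
ΔV = Sy × A × Δh = 0.23 × 1.36 × 10^7 × 13.8 = 4.317 × 10^7 m³
Q = 920 L/s = 79490 m³/d
t = ΔV / Q = 4.317 × 10^7 m³ / 79490 m³/d = 543.1 d
t = 543.1 d ≈ 18.1 months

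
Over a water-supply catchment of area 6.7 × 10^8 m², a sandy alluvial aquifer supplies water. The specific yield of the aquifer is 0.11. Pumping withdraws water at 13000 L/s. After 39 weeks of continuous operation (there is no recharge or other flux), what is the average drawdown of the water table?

Q = 13000 L/s = 1.123 × 10^6 m³/d
t = 39 weeks = 273 d
ΔV = Q × t = 1.123 × 10^6 m³/d × 273 d = 3.066 × 10^8 m³
Δh = ΔV / (Sy × A) = 3.066 × 10^8 / (0.11 × 6.7 × 10^8) = 4.161 m

Δh ≈ 4.16 m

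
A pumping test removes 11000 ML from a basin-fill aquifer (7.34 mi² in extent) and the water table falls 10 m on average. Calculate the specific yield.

Sy ≈ 0.058

A = 7.34 mi² = 1.901 × 10^7 m²
ΔV = 11000 ML = 1.1 × 10^7 m³
Sy = ΔV / (A × Δh) = 1.1 × 10^7 m³ / (1.901 × 10^7 m² × 10 m) = 0.05786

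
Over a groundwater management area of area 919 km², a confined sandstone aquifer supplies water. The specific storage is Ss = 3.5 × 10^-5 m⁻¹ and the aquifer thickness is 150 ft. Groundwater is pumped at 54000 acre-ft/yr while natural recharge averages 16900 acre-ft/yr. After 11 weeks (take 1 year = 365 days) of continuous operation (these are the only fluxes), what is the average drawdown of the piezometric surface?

Δh ≈ 6.56 m

b = 150 ft = 45.72 m
S = Ss × b = 3.5 × 10^-5 m⁻¹ × 45.72 m = 1.6 × 10^-3
A = 919 km² = 9.19 × 10^8 m²
Net abstraction = 54000 − 16900 = 37100 acre-ft/yr
Q_net = 37100 acre-ft/yr = 1.254 × 10^5 m³/d
t = 11 weeks = 77 d
ΔV = Q × t = 1.254 × 10^5 m³/d × 77 d = 9.654 × 10^6 m³
Δh = ΔV / (S × A) = 9.654 × 10^6 / (0.0016 × 9.19 × 10^8) = 6.565 m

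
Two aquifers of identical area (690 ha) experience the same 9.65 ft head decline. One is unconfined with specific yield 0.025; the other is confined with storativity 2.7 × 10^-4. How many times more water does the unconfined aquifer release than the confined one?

ΔV_u / ΔV_c ≈ 92.6

A = 690 ha = 6.9 × 10^6 m²
Δh = 9.65 ft = 2.941 m
Unconfined: ΔV_u = Sy × A × Δh = 0.025 × 6.9 × 10^6 × 2.941 = 5.074 × 10^5 m³
Confined: ΔV_c = S × A × Δh = 2.7 × 10^-4 × 6.9 × 10^6 × 2.941 = 5480 m³
Ratio = ΔV_u / ΔV_c = Sy / S = 0.025 / 2.7 × 10^-4 = 92.59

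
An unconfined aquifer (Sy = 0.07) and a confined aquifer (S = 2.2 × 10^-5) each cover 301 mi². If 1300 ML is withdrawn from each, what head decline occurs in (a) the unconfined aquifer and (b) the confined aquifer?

A = 301 mi² = 7.796 × 10^8 m²
ΔV = 1300 ML = 1.3 × 10^6 m³
Unconfined: Δh_u = ΔV/(Sy·A) = 1.3 × 10^6/(0.07 × 7.796 × 10^8) = 0.02382 m
Confined: Δh_c = ΔV/(S·A) = 1.3 × 10^6/(2.2 × 10^-5 × 7.796 × 10^8) = 75.8 m

Δh_u ≈ 0.0238 m; Δh_c ≈ 75.8 m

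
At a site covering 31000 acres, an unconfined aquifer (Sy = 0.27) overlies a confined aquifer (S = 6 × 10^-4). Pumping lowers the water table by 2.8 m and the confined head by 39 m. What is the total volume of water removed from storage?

ΔV ≈ 9.78 × 10^7 m³

A = 31000 acres = 1.255 × 10^8 m²
Unconfined: ΔV_u = Sy × A × Δh_u = 0.27 × 1.255 × 10^8 × 2.8 = 9.484 × 10^7 m³
Confined: ΔV_c = S × A × Δh_c = 6 × 10^-4 × 1.255 × 10^8 × 39 = 2.936 × 10^6 m³
Total ΔV = 9.484 × 10^7 + 2.936 × 10^6 = 9.778 × 10^7 m³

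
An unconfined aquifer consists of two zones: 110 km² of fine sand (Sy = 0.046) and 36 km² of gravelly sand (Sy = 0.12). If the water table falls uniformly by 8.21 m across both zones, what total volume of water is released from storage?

A₁ = 110 km² = 1.1 × 10^8 m²; A₂ = 36 km² = 3.6 × 10^7 m²
ΔV₁ = 0.046 × 1.1 × 10^8 × 8.21 = 4.154 × 10^7 m³
ΔV₂ = 0.12 × 3.6 × 10^7 × 8.21 = 3.547 × 10^7 m³
ΔV = ΔV₁ + ΔV₂ = 7.701 × 10^7 m³

ΔV ≈ 7.7 × 10^7 m³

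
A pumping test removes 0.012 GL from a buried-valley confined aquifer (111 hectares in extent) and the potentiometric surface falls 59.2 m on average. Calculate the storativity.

A = 111 hectares = 1.11 × 10^6 m²
ΔV = 0.012 GL = 12000 m³
S = ΔV / (A × Δh) = 12000 m³ / (1.11 × 10^6 m² × 59.2 m) = 1.826 × 10^-4

S ≈ 1.8 × 10^-4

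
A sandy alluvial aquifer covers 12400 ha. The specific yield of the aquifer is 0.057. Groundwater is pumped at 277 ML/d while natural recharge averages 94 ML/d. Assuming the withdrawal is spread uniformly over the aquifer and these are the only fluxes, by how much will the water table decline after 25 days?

A = 12400 ha = 1.24 × 10^8 m²
Net abstraction = 277 − 94 = 183 ML/d
Q_net = 183 ML/d = 1.83 × 10^5 m³/d
ΔV = Q × t = 1.83 × 10^5 m³/d × 25 d = 4.575 × 10^6 m³
Δh = ΔV / (Sy × A) = 4.575 × 10^6 / (0.057 × 1.24 × 10^8) = 0.6473 m

Δh ≈ 0.647 m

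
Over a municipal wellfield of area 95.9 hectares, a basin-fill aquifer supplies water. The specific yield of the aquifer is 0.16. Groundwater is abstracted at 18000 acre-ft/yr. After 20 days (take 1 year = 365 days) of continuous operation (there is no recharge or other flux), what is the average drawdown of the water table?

Δh ≈ 7.93 m

A = 95.9 hectares = 9.59 × 10^5 m²
Q = 18000 acre-ft/yr = 60830 m³/d
ΔV = Q × t = 60830 m³/d × 20 d = 1.217 × 10^6 m³
Δh = ΔV / (Sy × A) = 1.217 × 10^6 / (0.16 × 9.59 × 10^5) = 7.929 m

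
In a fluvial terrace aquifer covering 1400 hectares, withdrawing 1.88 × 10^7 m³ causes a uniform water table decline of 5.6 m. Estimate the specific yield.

A = 1400 hectares = 1.4 × 10^7 m²
Sy = ΔV / (A × Δh) = 1.88 × 10^7 m³ / (1.4 × 10^7 m² × 5.6 m) = 0.2398

Sy ≈ 0.24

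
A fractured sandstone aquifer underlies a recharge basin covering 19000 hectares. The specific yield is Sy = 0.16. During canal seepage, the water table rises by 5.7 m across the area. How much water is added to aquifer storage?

ΔV ≈ 1.73 × 10^8 m³

A = 19000 hectares = 1.9 × 10^8 m²
ΔV = Sy × A × Δh = 0.16 × 1.9 × 10^8 m² × 5.7 m = 1.733 × 10^8 m³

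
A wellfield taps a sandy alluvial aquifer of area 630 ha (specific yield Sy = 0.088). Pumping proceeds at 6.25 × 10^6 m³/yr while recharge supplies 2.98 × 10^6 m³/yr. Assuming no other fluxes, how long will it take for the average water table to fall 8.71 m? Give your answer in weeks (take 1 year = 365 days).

t ≈ 77 weeks

A = 630 ha = 6.3 × 10^6 m²
ΔV = Sy × A × Δh = 0.088 × 6.3 × 10^6 × 8.71 = 4.829 × 10^6 m³
Net withdrawal = 6.25 × 10^6 − 2.98 × 10^6 = 3.27 × 10^6 m³/yr = 8959 m³/d
t = ΔV / Q = 4.829 × 10^6 m³ / 8959 m³/d = 539 d
t = 539 d ≈ 77 weeks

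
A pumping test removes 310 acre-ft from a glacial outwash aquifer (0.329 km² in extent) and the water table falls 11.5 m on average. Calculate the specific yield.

A = 0.329 km² = 3.29 × 10^5 m²
ΔV = 310 acre-ft = 3.824 × 10^5 m³
Sy = ΔV / (A × Δh) = 3.824 × 10^5 m³ / (3.29 × 10^5 m² × 11.5 m) = 0.1011

Sy ≈ 0.1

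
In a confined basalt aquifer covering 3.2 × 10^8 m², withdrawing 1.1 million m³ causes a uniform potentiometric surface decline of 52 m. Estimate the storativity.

S ≈ 6.6 × 10^-5

ΔV = 1.1 million m³ = 1.1 × 10^6 m³
S = ΔV / (A × Δh) = 1.1 × 10^6 m³ / (3.2 × 10^8 m² × 52 m) = 6.611 × 10^-5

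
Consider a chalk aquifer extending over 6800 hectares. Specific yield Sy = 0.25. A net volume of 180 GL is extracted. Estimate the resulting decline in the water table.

A = 6800 hectares = 6.8 × 10^7 m²
ΔV = 180 GL = 1.8 × 10^8 m³
Δh = ΔV / (Sy × A) = 1.8 × 10^8 m³ / (0.25 × 6.8 × 10^7 m²) = 10.59 m

Δh ≈ 10.6 m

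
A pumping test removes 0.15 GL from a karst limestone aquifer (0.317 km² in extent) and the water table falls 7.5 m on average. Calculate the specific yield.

A = 0.317 km² = 3.17 × 10^5 m²
ΔV = 0.15 GL = 1.5 × 10^5 m³
Sy = ΔV / (A × Δh) = 1.5 × 10^5 m³ / (3.17 × 10^5 m² × 7.5 m) = 0.06309

Sy ≈ 0.063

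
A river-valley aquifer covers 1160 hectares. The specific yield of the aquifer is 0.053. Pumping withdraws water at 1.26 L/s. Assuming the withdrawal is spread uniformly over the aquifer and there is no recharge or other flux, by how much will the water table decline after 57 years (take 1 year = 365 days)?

Δh ≈ 3.68 m

A = 1160 hectares = 1.16 × 10^7 m²
Q = 1.26 L/s = 108.9 m³/d
t = 57 years = 20800 d
ΔV = Q × t = 108.9 m³/d × 20800 d = 2.265 × 10^6 m³
Δh = ΔV / (Sy × A) = 2.265 × 10^6 / (0.053 × 1.16 × 10^7) = 3.684 m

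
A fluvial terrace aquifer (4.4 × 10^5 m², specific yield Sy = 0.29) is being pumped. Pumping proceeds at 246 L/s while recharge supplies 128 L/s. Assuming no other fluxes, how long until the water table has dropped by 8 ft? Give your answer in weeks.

t ≈ 4.36 weeks

Δh = 8 ft = 2.438 m
ΔV = Sy × A × Δh = 0.29 × 4.4 × 10^5 × 2.438 = 3.111 × 10^5 m³
Net withdrawal = 246 − 128 = 118 L/s = 10200 m³/d
t = ΔV / Q = 3.111 × 10^5 m³ / 10200 m³/d = 30.52 d
t = 30.52 d ≈ 4.36 weeks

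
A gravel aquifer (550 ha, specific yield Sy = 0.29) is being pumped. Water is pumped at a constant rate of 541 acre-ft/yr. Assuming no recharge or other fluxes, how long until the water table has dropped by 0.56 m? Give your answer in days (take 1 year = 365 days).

t ≈ 489 days

A = 550 ha = 5.5 × 10^6 m²
ΔV = Sy × A × Δh = 0.29 × 5.5 × 10^6 × 0.56 = 8.932 × 10^5 m³
Q = 541 acre-ft/yr = 1828 m³/d
t = ΔV / Q = 8.932 × 10^5 m³ / 1828 m³/d = 488.6 d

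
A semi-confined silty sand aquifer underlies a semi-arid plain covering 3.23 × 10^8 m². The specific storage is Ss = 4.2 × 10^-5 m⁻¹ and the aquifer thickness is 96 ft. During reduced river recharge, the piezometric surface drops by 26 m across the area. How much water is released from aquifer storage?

b = 96 ft = 29.26 m
S = Ss × b = 4.2 × 10^-5 m⁻¹ × 29.26 m = 1.229 × 10^-3
ΔV = S × A × Δh = 0.001229 × 3.23 × 10^8 m² × 26 m = 1.032 × 10^7 m³

ΔV ≈ 1.03 × 10^7 m³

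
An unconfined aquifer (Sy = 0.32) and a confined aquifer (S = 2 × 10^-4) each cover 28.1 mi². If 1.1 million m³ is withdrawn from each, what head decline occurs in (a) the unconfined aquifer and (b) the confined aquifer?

A = 28.1 mi² = 7.278 × 10^7 m²
ΔV = 1.1 million m³ = 1.1 × 10^6 m³
Unconfined: Δh_u = ΔV/(Sy·A) = 1.1 × 10^6/(0.32 × 7.278 × 10^7) = 0.04723 m
Confined: Δh_c = ΔV/(S·A) = 1.1 × 10^6/(2 × 10^-4 × 7.278 × 10^7) = 75.57 m

Δh_u ≈ 0.0472 m; Δh_c ≈ 75.6 m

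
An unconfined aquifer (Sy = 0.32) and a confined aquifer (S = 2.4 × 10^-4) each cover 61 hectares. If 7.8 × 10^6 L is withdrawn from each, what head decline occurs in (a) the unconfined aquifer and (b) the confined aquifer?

A = 61 hectares = 6.1 × 10^5 m²
ΔV = 7.8 × 10^6 L = 7800 m³
Unconfined: Δh_u = ΔV/(Sy·A) = 7800/(0.32 × 6.1 × 10^5) = 0.03996 m
Confined: Δh_c = ΔV/(S·A) = 7800/(2.4 × 10^-4 × 6.1 × 10^5) = 53.28 m

Δh_u ≈ 0.04 m; Δh_c ≈ 53.3 m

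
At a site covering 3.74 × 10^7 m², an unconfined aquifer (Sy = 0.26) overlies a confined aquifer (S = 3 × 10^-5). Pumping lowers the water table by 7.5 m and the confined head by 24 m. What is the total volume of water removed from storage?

Unconfined: ΔV_u = Sy × A × Δh_u = 0.26 × 3.74 × 10^7 × 7.5 = 7.293 × 10^7 m³
Confined: ΔV_c = S × A × Δh_c = 3 × 10^-5 × 3.74 × 10^7 × 24 = 26930 m³
Total ΔV = 7.293 × 10^7 + 26930 = 7.296 × 10^7 m³

ΔV ≈ 7.3 × 10^7 m³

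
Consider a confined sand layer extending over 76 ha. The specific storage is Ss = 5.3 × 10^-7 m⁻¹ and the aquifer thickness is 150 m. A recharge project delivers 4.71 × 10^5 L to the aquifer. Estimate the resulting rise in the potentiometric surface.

S = Ss × b = 5.3 × 10^-7 m⁻¹ × 150 m = 7.95 × 10^-5
A = 76 ha = 7.6 × 10^5 m²
ΔV = 4.71 × 10^5 L = 471 m³
Δh = ΔV / (S × A) = 471 m³ / (7.95 × 10^-5 × 7.6 × 10^5 m²) = 7.795 m

Δh ≈ 7.8 m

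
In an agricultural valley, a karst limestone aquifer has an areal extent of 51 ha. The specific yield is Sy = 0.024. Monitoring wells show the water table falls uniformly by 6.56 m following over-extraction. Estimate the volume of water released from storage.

ΔV ≈ 80300 m³

A = 51 ha = 5.1 × 10^5 m²
ΔV = Sy × A × Δh = 0.024 × 5.1 × 10^5 m² × 6.56 m = 80290 m³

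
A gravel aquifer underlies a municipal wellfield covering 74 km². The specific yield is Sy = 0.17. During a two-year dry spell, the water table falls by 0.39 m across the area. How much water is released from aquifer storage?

A = 74 km² = 7.4 × 10^7 m²
ΔV = Sy × A × Δh = 0.17 × 7.4 × 10^7 m² × 0.39 m = 4.906 × 10^6 m³

ΔV ≈ 4.91 × 10^6 m³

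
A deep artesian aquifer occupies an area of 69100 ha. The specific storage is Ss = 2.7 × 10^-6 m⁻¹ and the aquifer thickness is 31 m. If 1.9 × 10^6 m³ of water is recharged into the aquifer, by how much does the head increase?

S = Ss × b = 2.7 × 10^-6 m⁻¹ × 31 m = 8.37 × 10^-5
A = 69100 ha = 6.91 × 10^8 m²
Δh = ΔV / (S × A) = 1.9 × 10^6 m³ / (8.37 × 10^-5 × 6.91 × 10^8 m²) = 32.85 m

Δh ≈ 32.9 m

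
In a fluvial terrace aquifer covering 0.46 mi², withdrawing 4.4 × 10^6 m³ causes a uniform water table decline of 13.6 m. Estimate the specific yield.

Sy ≈ 0.27

A = 0.46 mi² = 1.191 × 10^6 m²
Sy = ΔV / (A × Δh) = 4.4 × 10^6 m³ / (1.191 × 10^6 m² × 13.6 m) = 0.2716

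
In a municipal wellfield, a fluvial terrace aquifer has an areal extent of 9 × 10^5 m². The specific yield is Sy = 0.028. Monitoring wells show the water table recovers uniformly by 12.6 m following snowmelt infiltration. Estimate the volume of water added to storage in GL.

ΔV = Sy × A × Δh = 0.028 × 9 × 10^5 m² × 12.6 m = 3.175 × 10^5 m³
ΔV = 3.175 × 10^5 m³ = 0.3175 GL

ΔV ≈ 0.318 GL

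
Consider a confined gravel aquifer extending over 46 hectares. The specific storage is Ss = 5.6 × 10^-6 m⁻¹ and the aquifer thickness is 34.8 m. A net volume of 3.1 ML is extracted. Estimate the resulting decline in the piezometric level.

S = Ss × b = 5.6 × 10^-6 m⁻¹ × 34.8 m = 1.949 × 10^-4
A = 46 hectares = 4.6 × 10^5 m²
ΔV = 3.1 ML = 3100 m³
Δh = ΔV / (S × A) = 3100 m³ / (1.949 × 10^-4 × 4.6 × 10^5 m²) = 34.58 m

Δh ≈ 34.6 m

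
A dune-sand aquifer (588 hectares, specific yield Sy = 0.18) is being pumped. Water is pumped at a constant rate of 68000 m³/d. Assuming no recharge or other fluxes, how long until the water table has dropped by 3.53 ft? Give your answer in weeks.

A = 588 hectares = 5.88 × 10^6 m²
Δh = 3.53 ft = 1.076 m
ΔV = Sy × A × Δh = 0.18 × 5.88 × 10^6 × 1.076 = 1.139 × 10^6 m³
t = ΔV / Q = 1.139 × 10^6 m³ / 68000 m³/d = 16.75 d
t = 16.75 d ≈ 2.392 weeks

t ≈ 2.39 weeks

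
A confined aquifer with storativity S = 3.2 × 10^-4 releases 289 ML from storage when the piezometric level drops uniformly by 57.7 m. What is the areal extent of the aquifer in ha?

A ≈ 1570 ha

ΔV = 289 ML = 2.89 × 10^5 m³
A = ΔV / (S × Δh) = 2.89 × 10^5 / (3.2 × 10^-4 × 57.7) = 1.565 × 10^7 m²
A = 1.565 × 10^7 m² = 1565 ha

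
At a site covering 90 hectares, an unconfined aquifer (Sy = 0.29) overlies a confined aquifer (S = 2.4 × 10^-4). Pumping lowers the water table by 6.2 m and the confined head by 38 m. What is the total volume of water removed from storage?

ΔV ≈ 1.63 × 10^6 m³

A = 90 hectares = 9 × 10^5 m²
Unconfined: ΔV_u = Sy × A × Δh_u = 0.29 × 9 × 10^5 × 6.2 = 1.618 × 10^6 m³
Confined: ΔV_c = S × A × Δh_c = 2.4 × 10^-4 × 9 × 10^5 × 38 = 8208 m³
Total ΔV = 1.618 × 10^6 + 8208 = 1.626 × 10^6 m³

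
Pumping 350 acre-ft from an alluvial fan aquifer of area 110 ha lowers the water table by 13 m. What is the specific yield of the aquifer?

Sy ≈ 0.03

A = 110 ha = 1.1 × 10^6 m²
ΔV = 350 acre-ft = 4.317 × 10^5 m³
Sy = ΔV / (A × Δh) = 4.317 × 10^5 m³ / (1.1 × 10^6 m² × 13 m) = 0.03019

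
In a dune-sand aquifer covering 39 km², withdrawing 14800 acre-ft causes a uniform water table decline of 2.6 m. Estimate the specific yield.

A = 39 km² = 3.9 × 10^7 m²
ΔV = 14800 acre-ft = 1.826 × 10^7 m³
Sy = ΔV / (A × Δh) = 1.826 × 10^7 m³ / (3.9 × 10^7 m² × 2.6 m) = 0.18

Sy ≈ 0.18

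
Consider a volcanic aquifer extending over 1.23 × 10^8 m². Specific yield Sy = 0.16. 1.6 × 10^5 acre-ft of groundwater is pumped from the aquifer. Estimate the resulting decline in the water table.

Δh ≈ 10 m

ΔV = 1.6 × 10^5 acre-ft = 1.974 × 10^8 m³
Δh = ΔV / (Sy × A) = 1.974 × 10^8 m³ / (0.16 × 1.23 × 10^8 m²) = 10.03 m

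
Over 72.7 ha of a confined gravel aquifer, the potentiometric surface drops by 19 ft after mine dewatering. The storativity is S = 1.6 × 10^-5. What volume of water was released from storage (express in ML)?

ΔV ≈ 0.0674 ML

A = 72.7 ha = 7.27 × 10^5 m²
Δh = 19 ft = 5.791 m
ΔV = S × A × Δh = 1.6 × 10^-5 × 7.27 × 10^5 m² × 5.791 m = 67.36 m³
ΔV = 67.36 m³ = 0.06736 ML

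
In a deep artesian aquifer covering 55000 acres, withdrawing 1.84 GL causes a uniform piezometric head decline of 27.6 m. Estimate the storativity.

A = 55000 acres = 2.226 × 10^8 m²
ΔV = 1.84 GL = 1.84 × 10^6 m³
S = ΔV / (A × Δh) = 1.84 × 10^6 m³ / (2.226 × 10^8 m² × 27.6 m) = 2.995 × 10^-4

S ≈ 3 × 10^-4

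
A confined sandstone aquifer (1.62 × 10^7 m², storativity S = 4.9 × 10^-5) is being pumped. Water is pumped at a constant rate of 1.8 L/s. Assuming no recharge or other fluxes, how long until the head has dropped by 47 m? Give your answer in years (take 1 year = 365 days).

t ≈ 0.657 years

ΔV = S × A × Δh = 4.9 × 10^-5 × 1.62 × 10^7 × 47 = 37310 m³
Q = 1.8 L/s = 155.5 m³/d
t = ΔV / Q = 37310 m³ / 155.5 m³/d = 239.9 d
t = 239.9 d ≈ 0.6572 years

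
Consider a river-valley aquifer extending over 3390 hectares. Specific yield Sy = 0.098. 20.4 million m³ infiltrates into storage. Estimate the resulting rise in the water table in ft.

A = 3390 hectares = 3.39 × 10^7 m²
ΔV = 20.4 million m³ = 2.04 × 10^7 m³
Δh = ΔV / (Sy × A) = 2.04 × 10^7 m³ / (0.098 × 3.39 × 10^7 m²) = 6.141 m
Δh = 6.141 m = 20.15 ft

Δh ≈ 20.1 ft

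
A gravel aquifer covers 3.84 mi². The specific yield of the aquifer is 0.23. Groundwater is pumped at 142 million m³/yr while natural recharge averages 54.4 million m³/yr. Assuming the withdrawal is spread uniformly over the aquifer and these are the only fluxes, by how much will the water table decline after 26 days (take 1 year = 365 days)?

A = 3.84 mi² = 9.946 × 10^6 m²
Net abstraction = 142 − 54.4 = 87.6 million m³/yr
Q_net = 87.6 million m³/yr = 2.4 × 10^5 m³/d
ΔV = Q × t = 2.4 × 10^5 m³/d × 26 d = 6.24 × 10^6 m³
Δh = ΔV / (Sy × A) = 6.24 × 10^6 / (0.23 × 9.946 × 10^6) = 2.728 m

Δh ≈ 2.73 m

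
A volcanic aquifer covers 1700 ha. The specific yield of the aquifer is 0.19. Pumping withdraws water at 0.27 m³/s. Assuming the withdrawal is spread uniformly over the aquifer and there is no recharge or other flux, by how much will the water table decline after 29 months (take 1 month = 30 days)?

A = 1700 ha = 1.7 × 10^7 m²
Q = 0.27 m³/s = 23330 m³/d
t = 29 months = 870 d
ΔV = Q × t = 23330 m³/d × 870 d = 2.03 × 10^7 m³
Δh = ΔV / (Sy × A) = 2.03 × 10^7 / (0.19 × 1.7 × 10^7) = 6.283 m

Δh ≈ 6.28 m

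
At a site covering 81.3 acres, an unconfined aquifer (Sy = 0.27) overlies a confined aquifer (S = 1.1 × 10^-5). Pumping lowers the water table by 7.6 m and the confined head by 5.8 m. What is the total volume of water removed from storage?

A = 81.3 acres = 3.29 × 10^5 m²
Unconfined: ΔV_u = Sy × A × Δh_u = 0.27 × 3.29 × 10^5 × 7.6 = 6.751 × 10^5 m³
Confined: ΔV_c = S × A × Δh_c = 1.1 × 10^-5 × 3.29 × 10^5 × 5.8 = 20.99 m³
Total ΔV = 6.751 × 10^5 + 20.99 = 6.751 × 10^5 m³

ΔV ≈ 6.75 × 10^5 m³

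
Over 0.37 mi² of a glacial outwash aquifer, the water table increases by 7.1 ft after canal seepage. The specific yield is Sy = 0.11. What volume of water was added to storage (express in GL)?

ΔV ≈ 0.228 GL

A = 0.37 mi² = 9.583 × 10^5 m²
Δh = 7.1 ft = 2.164 m
ΔV = Sy × A × Δh = 0.11 × 9.583 × 10^5 m² × 2.164 m = 2.281 × 10^5 m³
ΔV = 2.281 × 10^5 m³ = 0.2281 GL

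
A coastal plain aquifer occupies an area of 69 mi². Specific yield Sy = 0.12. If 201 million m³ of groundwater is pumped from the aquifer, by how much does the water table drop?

A = 69 mi² = 1.787 × 10^8 m²
ΔV = 201 million m³ = 2.01 × 10^8 m³
Δh = ΔV / (Sy × A) = 2.01 × 10^8 m³ / (0.12 × 1.787 × 10^8 m²) = 9.373 m

Δh ≈ 9.37 m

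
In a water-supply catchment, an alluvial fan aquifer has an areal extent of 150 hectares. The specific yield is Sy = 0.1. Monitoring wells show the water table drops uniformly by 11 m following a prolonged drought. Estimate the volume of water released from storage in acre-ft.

A = 150 hectares = 1.5 × 10^6 m²
ΔV = Sy × A × Δh = 0.1 × 1.5 × 10^6 m² × 11 m = 1.65 × 10^6 m³
ΔV = 1.65 × 10^6 m³ = 1338 acre-ft

ΔV ≈ 1340 acre-ft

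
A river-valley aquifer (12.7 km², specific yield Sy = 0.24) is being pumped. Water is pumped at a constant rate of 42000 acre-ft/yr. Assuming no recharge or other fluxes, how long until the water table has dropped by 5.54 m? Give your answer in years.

t ≈ 0.326 years

A = 12.7 km² = 1.27 × 10^7 m²
ΔV = Sy × A × Δh = 0.24 × 1.27 × 10^7 × 5.54 = 1.689 × 10^7 m³
Q = 42000 acre-ft/yr = 1.419 × 10^5 m³/d
t = ΔV / Q = 1.689 × 10^7 m³ / 1.419 × 10^5 m³/d = 119 d
t = 119 d ≈ 0.3259 years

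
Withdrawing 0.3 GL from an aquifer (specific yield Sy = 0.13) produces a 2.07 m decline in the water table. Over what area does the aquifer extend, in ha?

ΔV = 0.3 GL = 3 × 10^5 m³
A = ΔV / (Sy × Δh) = 3 × 10^5 / (0.13 × 2.07) = 1.115 × 10^6 m²
A = 1.115 × 10^6 m² = 111.5 ha

A ≈ 111 ha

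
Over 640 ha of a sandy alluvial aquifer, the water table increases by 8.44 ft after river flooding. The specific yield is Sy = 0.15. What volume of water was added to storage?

ΔV ≈ 2.47 × 10^6 m³

A = 640 ha = 6.4 × 10^6 m²
Δh = 8.44 ft = 2.573 m
ΔV = Sy × A × Δh = 0.15 × 6.4 × 10^6 m² × 2.573 m = 2.47 × 10^6 m³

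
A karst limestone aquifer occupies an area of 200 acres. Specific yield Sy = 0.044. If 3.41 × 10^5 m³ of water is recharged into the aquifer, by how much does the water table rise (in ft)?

Δh ≈ 31.4 ft

A = 200 acres = 8.094 × 10^5 m²
Δh = ΔV / (Sy × A) = 3.41 × 10^5 m³ / (0.044 × 8.094 × 10^5 m²) = 9.575 m
Δh = 9.575 m = 31.42 ft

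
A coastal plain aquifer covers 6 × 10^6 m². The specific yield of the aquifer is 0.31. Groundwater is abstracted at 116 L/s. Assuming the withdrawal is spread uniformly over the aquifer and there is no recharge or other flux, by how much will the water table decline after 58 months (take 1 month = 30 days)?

Q = 116 L/s = 10020 m³/d
t = 58 months = 1740 d
ΔV = Q × t = 10020 m³/d × 1740 d = 1.744 × 10^7 m³
Δh = ΔV / (Sy × A) = 1.744 × 10^7 / (0.31 × 6 × 10^6) = 9.376 m

Δh ≈ 9.38 m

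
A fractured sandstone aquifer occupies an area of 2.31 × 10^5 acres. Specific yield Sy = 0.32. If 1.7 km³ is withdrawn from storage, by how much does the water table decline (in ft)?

A = 2.31 × 10^5 acres = 9.348 × 10^8 m²
ΔV = 1.7 km³ = 1.7 × 10^9 m³
Δh = ΔV / (Sy × A) = 1.7 × 10^9 m³ / (0.32 × 9.348 × 10^8 m²) = 5.683 m
Δh = 5.683 m = 18.64 ft

Δh ≈ 18.6 ft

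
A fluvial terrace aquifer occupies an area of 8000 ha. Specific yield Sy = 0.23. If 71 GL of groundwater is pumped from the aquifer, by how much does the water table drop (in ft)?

Δh ≈ 12.7 ft

A = 8000 ha = 8 × 10^7 m²
ΔV = 71 GL = 7.1 × 10^7 m³
Δh = ΔV / (Sy × A) = 7.1 × 10^7 m³ / (0.23 × 8 × 10^7 m²) = 3.859 m
Δh = 3.859 m = 12.66 ft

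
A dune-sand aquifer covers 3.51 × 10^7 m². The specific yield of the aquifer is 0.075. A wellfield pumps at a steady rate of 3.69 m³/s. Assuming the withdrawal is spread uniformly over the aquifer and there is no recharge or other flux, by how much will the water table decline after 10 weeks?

Q = 3.69 m³/s = 3.188 × 10^5 m³/d
t = 10 weeks = 70 d
ΔV = Q × t = 3.188 × 10^5 m³/d × 70 d = 2.232 × 10^7 m³
Δh = ΔV / (Sy × A) = 2.232 × 10^7 / (0.075 × 3.51 × 10^7) = 8.478 m

Δh ≈ 8.48 m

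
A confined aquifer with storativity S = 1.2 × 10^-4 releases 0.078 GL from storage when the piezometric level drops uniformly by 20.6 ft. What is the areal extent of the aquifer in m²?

Δh = 20.6 ft = 6.279 m
ΔV = 0.078 GL = 78000 m³
A = ΔV / (S × Δh) = 78000 / (1.2 × 10^-4 × 6.279) = 1.035 × 10^8 m²

A ≈ 1.04 × 10^8 m²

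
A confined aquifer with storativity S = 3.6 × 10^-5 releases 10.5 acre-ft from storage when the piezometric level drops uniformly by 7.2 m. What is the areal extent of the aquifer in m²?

A ≈ 5 × 10^7 m²

ΔV = 10.5 acre-ft = 12950 m³
A = ΔV / (S × Δh) = 12950 / (3.6 × 10^-5 × 7.2) = 4.997 × 10^7 m²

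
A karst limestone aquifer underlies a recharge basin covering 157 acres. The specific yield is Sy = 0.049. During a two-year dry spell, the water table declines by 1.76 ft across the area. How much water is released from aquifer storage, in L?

ΔV ≈ 1.67 × 10^7 L

A = 157 acres = 6.354 × 10^5 m²
Δh = 1.76 ft = 0.5364 m
ΔV = Sy × A × Δh = 0.049 × 6.354 × 10^5 m² × 0.5364 m = 16700 m³
ΔV = 16700 m³ = 1.67 × 10^7 L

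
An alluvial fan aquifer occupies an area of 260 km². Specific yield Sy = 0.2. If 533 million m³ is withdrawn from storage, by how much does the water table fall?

Δh ≈ 10.2 m

A = 260 km² = 2.6 × 10^8 m²
ΔV = 533 million m³ = 5.33 × 10^8 m³
Δh = ΔV / (Sy × A) = 5.33 × 10^8 m³ / (0.2 × 2.6 × 10^8 m²) = 10.25 m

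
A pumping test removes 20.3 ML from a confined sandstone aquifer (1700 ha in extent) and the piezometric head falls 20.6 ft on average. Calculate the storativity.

A = 1700 ha = 1.7 × 10^7 m²
Δh = 20.6 ft = 6.279 m
ΔV = 20.3 ML = 20300 m³
S = ΔV / (A × Δh) = 20300 m³ / (1.7 × 10^7 m² × 6.279 m) = 1.902 × 10^-4

S ≈ 1.9 × 10^-4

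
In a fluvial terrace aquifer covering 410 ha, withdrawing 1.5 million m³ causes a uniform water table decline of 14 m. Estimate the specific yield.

A = 410 ha = 4.1 × 10^6 m²
ΔV = 1.5 million m³ = 1.5 × 10^6 m³
Sy = ΔV / (A × Δh) = 1.5 × 10^6 m³ / (4.1 × 10^6 m² × 14 m) = 0.02613

Sy ≈ 0.026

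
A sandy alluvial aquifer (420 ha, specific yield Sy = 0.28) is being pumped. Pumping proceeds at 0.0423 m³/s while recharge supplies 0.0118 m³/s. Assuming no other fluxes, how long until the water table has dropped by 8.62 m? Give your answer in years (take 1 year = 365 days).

A = 420 ha = 4.2 × 10^6 m²
ΔV = Sy × A × Δh = 0.28 × 4.2 × 10^6 × 8.62 = 1.014 × 10^7 m³
Net withdrawal = 0.0423 − 0.0118 = 0.0305 m³/s = 2635 m³/d
t = ΔV / Q = 1.014 × 10^7 m³ / 2635 m³/d = 3847 d
t = 3847 d ≈ 10.54 years

t ≈ 10.5 years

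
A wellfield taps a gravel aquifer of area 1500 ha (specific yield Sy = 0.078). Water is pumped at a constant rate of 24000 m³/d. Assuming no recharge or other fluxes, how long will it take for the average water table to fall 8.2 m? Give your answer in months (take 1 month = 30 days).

t ≈ 13.3 months

A = 1500 ha = 1.5 × 10^7 m²
ΔV = Sy × A × Δh = 0.078 × 1.5 × 10^7 × 8.2 = 9.594 × 10^6 m³
t = ΔV / Q = 9.594 × 10^6 m³ / 24000 m³/d = 399.8 d
t = 399.8 d ≈ 13.32 months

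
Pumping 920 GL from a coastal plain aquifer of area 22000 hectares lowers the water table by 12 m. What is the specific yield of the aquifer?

A = 22000 hectares = 2.2 × 10^8 m²
ΔV = 920 GL = 9.2 × 10^8 m³
Sy = ΔV / (A × Δh) = 9.2 × 10^8 m³ / (2.2 × 10^8 m² × 12 m) = 0.3485

Sy ≈ 0.35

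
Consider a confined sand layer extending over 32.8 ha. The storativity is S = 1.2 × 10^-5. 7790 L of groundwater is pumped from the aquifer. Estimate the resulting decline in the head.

A = 32.8 ha = 3.28 × 10^5 m²
ΔV = 7790 L = 7.79 m³
Δh = ΔV / (S × A) = 7.79 m³ / (1.2 × 10^-5 × 3.28 × 10^5 m²) = 1.979 m

Δh ≈ 1.98 m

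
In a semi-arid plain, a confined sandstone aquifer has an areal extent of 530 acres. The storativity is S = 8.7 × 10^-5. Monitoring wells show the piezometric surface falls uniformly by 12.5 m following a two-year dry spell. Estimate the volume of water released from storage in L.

A = 530 acres = 2.145 × 10^6 m²
ΔV = S × A × Δh = 8.7 × 10^-5 × 2.145 × 10^6 m² × 12.5 m = 2333 m³
ΔV = 2333 m³ = 2.333 × 10^6 L

ΔV ≈ 2.33 × 10^6 L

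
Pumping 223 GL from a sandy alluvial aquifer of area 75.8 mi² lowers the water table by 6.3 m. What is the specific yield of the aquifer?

A = 75.8 mi² = 1.963 × 10^8 m²
ΔV = 223 GL = 2.23 × 10^8 m³
Sy = ΔV / (A × Δh) = 2.23 × 10^8 m³ / (1.963 × 10^8 m² × 6.3 m) = 0.1803

Sy ≈ 0.18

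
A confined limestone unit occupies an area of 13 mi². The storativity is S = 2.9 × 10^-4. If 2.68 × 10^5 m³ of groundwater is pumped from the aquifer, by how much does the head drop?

Δh ≈ 27.4 m

A = 13 mi² = 3.367 × 10^7 m²
Δh = ΔV / (S × A) = 2.68 × 10^5 m³ / (2.9 × 10^-4 × 3.367 × 10^7 m²) = 27.45 m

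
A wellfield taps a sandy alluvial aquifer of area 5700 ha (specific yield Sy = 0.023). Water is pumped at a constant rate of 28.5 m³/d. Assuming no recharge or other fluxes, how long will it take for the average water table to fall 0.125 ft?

A = 5700 ha = 5.7 × 10^7 m²
Δh = 0.125 ft = 0.0381 m
ΔV = Sy × A × Δh = 0.023 × 5.7 × 10^7 × 0.0381 = 49950 m³
t = ΔV / Q = 49950 m³ / 28.5 m³/d = 1753 d

t ≈ 1750 days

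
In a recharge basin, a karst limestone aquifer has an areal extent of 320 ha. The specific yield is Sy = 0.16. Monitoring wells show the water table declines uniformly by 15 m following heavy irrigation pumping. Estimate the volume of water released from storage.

ΔV ≈ 7.68 × 10^6 m³

A = 320 ha = 3.2 × 10^6 m²
ΔV = Sy × A × Δh = 0.16 × 3.2 × 10^6 m² × 15 m = 7.68 × 10^6 m³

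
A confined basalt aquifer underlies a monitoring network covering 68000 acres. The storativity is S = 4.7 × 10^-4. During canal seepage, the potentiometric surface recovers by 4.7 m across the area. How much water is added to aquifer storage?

A = 68000 acres = 2.752 × 10^8 m²
ΔV = S × A × Δh = 4.7 × 10^-4 × 2.752 × 10^8 m² × 4.7 m = 6.079 × 10^5 m³

ΔV ≈ 6.08 × 10^5 m³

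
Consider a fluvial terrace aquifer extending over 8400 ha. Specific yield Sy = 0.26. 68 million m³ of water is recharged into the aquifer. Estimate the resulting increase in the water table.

A = 8400 ha = 8.4 × 10^7 m²
ΔV = 68 million m³ = 6.8 × 10^7 m³
Δh = ΔV / (Sy × A) = 6.8 × 10^7 m³ / (0.26 × 8.4 × 10^7 m²) = 3.114 m

Δh ≈ 3.11 m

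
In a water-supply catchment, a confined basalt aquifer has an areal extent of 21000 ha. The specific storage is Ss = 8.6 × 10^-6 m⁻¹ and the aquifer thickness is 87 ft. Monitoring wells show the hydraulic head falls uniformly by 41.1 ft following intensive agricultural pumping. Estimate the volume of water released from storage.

ΔV ≈ 6 × 10^5 m³

b = 87 ft = 26.52 m
S = Ss × b = 8.6 × 10^-6 m⁻¹ × 26.52 m = 2.281 × 10^-4
A = 21000 ha = 2.1 × 10^8 m²
Δh = 41.1 ft = 12.53 m
ΔV = S × A × Δh = 2.281 × 10^-4 × 2.1 × 10^8 m² × 12.53 m = 5.999 × 10^5 m³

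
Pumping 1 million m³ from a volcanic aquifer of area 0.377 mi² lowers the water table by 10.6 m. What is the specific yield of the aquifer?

A = 0.377 mi² = 9.764 × 10^5 m²
ΔV = 1 million m³ = 1 × 10^6 m³
Sy = ΔV / (A × Δh) = 1 × 10^6 m³ / (9.764 × 10^5 m² × 10.6 m) = 0.09662

Sy ≈ 0.097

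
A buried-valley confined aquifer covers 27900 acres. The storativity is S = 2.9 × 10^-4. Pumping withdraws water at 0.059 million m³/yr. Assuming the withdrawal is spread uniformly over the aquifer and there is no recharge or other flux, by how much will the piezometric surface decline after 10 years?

A = 27900 acres = 1.129 × 10^8 m²
Q = 0.059 million m³/yr = 161.6 m³/d
t = 10 years = 3650 d
ΔV = Q × t = 161.6 m³/d × 3650 d = 5.9 × 10^5 m³
Δh = ΔV / (S × A) = 5.9 × 10^5 / (2.9 × 10^-4 × 1.129 × 10^8) = 18.02 m

Δh ≈ 18 m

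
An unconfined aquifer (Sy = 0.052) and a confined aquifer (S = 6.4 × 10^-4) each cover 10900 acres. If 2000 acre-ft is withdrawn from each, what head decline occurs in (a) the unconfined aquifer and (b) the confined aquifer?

Δh_u ≈ 1.08 m; Δh_c ≈ 87.4 m

A = 10900 acres = 4.411 × 10^7 m²
ΔV = 2000 acre-ft = 2.467 × 10^6 m³
Unconfined: Δh_u = ΔV/(Sy·A) = 2.467 × 10^6/(0.052 × 4.411 × 10^7) = 1.076 m
Confined: Δh_c = ΔV/(S·A) = 2.467 × 10^6/(6.4 × 10^-4 × 4.411 × 10^7) = 87.39 m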